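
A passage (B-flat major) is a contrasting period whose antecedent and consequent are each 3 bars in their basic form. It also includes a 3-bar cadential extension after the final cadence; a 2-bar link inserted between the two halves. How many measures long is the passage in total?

11 measures

Basic contrasting period: 3 + 3 = 6 bars.
6 (basic form) + 3 (cadential extension) + 2 (link) = 11.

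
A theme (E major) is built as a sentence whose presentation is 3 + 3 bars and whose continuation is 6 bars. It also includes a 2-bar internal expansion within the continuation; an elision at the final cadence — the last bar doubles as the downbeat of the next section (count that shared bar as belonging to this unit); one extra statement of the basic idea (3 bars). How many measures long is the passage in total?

Basic sentence: 3 + 3 + 6 = 12 bars.
12 (basic form) + 2 (internal expansion) + 3 (extra statement) = 17.
The elision shares a bar with the next section but does not change this unit's count.

17 measures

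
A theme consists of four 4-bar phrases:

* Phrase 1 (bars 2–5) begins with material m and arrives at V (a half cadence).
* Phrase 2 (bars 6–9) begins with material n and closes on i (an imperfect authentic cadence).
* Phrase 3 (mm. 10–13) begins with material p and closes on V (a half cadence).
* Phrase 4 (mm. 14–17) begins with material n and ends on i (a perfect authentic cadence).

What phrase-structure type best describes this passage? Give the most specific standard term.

contrasting double period

Four phrases in two halves: the first half (bars 2-9) ends with an imperfect authentic cadence, the second (mm. 10–17) with a perfect authentic cadence — a large antecedent–consequent pair, i.e. a double period.
Phrase 3 begins with different material from phrase 1, making it contrasting.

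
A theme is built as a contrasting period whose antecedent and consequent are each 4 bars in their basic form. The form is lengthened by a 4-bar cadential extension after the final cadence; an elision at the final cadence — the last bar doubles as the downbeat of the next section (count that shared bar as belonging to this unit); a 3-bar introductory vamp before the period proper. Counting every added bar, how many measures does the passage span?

Basic contrasting period: 4 + 4 = 8 bars.
8 (basic form) + 4 (cadential extension) + 3 (introduction) = 15.
The elision shares a bar with the next section but does not change this unit's count.

15 measures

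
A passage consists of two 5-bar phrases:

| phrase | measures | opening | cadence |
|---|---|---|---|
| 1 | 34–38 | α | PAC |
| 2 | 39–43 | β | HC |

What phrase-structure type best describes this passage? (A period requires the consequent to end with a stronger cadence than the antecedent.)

The second phrase closes with a half cadence, which is not stronger than the first phrase's perfect authentic cadence; without a weak→strong cadential pair there is no antecedent–consequent relationship, so this is a phrase group rather than a period.

phrase group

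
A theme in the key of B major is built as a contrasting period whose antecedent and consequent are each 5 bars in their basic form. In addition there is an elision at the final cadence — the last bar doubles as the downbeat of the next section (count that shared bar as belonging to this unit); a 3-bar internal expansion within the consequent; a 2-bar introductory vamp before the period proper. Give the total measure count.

Basic contrasting period: 5 + 5 = 10 bars.
10 (basic form) + 3 (internal expansion) + 2 (introduction) = 15.
The elision shares a bar with the next section but does not change this unit's count.

15 measures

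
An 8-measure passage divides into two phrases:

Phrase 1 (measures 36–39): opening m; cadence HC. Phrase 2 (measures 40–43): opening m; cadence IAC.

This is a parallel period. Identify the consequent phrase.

phrase 2

The phrase ending with the weaker cadence (half cadence) is the antecedent; the one ending more conclusively (imperfect authentic cadence) is the consequent. The consequent is phrase 2.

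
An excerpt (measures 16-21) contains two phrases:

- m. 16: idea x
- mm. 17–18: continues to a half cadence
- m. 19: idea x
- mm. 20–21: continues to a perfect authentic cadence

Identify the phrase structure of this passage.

Phrase 1 ends with a half cadence (weaker) and phrase 2 with a perfect authentic cadence (stronger): antecedent + consequent = a period.
The two phrases open with the same material (x / x), so the period is parallel.

parallel period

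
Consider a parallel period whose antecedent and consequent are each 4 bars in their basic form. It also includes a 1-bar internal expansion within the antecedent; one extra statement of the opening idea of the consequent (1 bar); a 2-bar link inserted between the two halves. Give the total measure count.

Basic parallel period: 4 + 4 = 8 bars.
8 (basic form) + 1 (internal expansion) + 1 (extra statement) + 2 (link) = 12.

12 measures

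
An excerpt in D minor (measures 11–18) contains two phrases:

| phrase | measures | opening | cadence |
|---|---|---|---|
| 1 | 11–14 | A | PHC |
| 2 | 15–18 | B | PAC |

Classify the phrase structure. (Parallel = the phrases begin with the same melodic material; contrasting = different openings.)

contrasting period

Phrase 1 ends with a Phrygian half cadence (weaker) and phrase 2 with a perfect authentic cadence (stronger): antecedent + consequent = a period.
The two phrases open with different material (A / B), so the period is contrasting.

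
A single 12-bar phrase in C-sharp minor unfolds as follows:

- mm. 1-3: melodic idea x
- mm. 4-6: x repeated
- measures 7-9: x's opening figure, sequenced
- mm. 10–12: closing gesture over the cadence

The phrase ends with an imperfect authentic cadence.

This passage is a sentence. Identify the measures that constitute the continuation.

After the presentation (bars 1–6), the continuation covers the fragmentation through the cadence: mm. 7–12.

measures 7–12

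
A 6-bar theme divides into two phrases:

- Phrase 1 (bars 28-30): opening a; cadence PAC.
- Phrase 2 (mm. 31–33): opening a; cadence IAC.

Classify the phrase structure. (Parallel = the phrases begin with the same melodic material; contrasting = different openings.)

phrase group

The second phrase closes with an imperfect authentic cadence, which is not stronger than the first phrase's perfect authentic cadence; without a weak→strong cadential pair there is no antecedent–consequent relationship, so this is a phrase group rather than a period.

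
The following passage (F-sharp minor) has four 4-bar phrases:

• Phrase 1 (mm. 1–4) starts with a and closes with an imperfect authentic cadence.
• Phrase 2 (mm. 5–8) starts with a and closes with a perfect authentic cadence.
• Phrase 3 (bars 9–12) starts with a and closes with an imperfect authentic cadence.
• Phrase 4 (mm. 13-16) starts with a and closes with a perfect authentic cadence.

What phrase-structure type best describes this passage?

repeated period

The cadence pattern IAC–PAC–IAC–PAC is weak–strong twice, and phrases 3–4 restate phrases 1–2: a period heard twice, not a double period (which would end weakly at phrase 2).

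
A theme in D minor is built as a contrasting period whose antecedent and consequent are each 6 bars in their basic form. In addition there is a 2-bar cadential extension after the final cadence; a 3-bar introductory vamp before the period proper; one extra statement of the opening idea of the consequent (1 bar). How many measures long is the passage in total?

Basic contrasting period: 6 + 6 = 12 bars.
12 (basic form) + 2 (cadential extension) + 3 (introduction) + 1 (extra statement) = 18.

18 measures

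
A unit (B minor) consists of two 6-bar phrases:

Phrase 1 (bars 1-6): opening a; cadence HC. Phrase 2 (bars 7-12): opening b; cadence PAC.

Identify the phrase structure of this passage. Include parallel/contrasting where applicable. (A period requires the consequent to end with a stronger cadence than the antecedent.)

Phrase 1 ends with a half cadence (weaker) and phrase 2 with a perfect authentic cadence (stronger): antecedent + consequent = a period.
The two phrases open with different material (a / b), so the period is contrasting.

contrasting period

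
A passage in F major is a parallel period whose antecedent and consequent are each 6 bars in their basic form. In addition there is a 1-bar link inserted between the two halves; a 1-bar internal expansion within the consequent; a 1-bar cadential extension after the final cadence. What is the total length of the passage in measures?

15 measures

Basic parallel period: 6 + 6 = 12 bars.
12 (basic form) + 1 (link) + 1 (internal expansion) + 1 (cadential extension) = 15.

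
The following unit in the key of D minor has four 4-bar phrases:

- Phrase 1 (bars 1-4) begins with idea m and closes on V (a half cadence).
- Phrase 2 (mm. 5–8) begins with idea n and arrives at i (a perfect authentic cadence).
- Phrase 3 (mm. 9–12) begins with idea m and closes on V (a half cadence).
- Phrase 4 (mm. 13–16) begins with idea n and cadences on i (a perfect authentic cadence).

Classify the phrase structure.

The cadence pattern HC–PAC–HC–PAC is weak–strong twice, and phrases 3–4 restate phrases 1–2: a period heard twice, not a double period (which would end weakly at phrase 2).

repeated period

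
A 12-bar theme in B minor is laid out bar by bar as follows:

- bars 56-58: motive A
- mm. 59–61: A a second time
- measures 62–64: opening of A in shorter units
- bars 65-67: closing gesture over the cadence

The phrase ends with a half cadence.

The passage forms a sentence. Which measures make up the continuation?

measures 62–67

After the presentation (mm. 56-61), the continuation covers the fragmentation through the cadence: measures 62–67.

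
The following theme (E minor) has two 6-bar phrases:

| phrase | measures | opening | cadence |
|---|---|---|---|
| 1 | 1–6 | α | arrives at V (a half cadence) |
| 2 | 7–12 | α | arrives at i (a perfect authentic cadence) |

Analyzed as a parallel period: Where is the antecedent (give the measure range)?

measures 1–6

The antecedent is the phrase ending with the weaker cadence (half cadence, phrase 1) and the consequent the one ending more conclusively (perfect authentic cadence, phrase 2); the antecedent is measures 1–6.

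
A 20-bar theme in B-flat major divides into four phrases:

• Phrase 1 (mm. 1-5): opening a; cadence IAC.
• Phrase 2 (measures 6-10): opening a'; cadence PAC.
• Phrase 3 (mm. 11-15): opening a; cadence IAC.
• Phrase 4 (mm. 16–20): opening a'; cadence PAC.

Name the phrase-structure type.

repeated period

The cadence pattern IAC–PAC–IAC–PAC is weak–strong twice, and phrases 3–4 restate phrases 1–2: a period heard twice, not a double period (which would end weakly at phrase 2).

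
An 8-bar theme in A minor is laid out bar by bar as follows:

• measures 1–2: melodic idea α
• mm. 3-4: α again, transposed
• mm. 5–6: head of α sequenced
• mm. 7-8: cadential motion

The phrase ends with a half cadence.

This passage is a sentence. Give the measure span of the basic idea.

The presentation of a sentence is the basic idea (bars 1–2) plus its repetition (mm. 3-4); the basic idea is therefore bars 1–2.

measures 1–2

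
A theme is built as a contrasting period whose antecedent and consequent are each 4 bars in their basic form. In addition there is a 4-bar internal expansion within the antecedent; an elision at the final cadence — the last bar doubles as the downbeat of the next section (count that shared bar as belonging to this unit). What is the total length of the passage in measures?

Basic contrasting period: 4 + 4 = 8 bars.
8 (basic form) + 4 (internal expansion) = 12.
The elision shares a bar with the next section but does not change this unit's count.

12 measures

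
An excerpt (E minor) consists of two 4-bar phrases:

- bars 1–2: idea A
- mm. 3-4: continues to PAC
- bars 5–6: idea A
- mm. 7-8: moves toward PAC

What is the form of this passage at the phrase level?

Both phrases have the same opening (A) and the same cadence (perfect authentic cadence): the second is a restatement, not a consequent, so this is a repeated phrase rather than a period.

repeated phrase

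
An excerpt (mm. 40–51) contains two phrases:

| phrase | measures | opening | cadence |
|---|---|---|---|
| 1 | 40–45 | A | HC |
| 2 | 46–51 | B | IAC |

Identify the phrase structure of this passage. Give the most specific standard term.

contrasting period

Phrase 1 ends with a half cadence (weaker) and phrase 2 with an imperfect authentic cadence (stronger): antecedent + consequent = a period.
The two phrases open with different material (A / B), so the period is contrasting.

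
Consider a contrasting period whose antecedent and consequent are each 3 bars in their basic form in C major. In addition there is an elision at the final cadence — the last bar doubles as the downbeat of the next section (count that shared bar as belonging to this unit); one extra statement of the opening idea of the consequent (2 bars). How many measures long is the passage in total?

8 measures

Basic contrasting period: 3 + 3 = 6 bars.
6 (basic form) + 2 (extra statement) = 8.
The elision shares a bar with the next section but does not change this unit's count.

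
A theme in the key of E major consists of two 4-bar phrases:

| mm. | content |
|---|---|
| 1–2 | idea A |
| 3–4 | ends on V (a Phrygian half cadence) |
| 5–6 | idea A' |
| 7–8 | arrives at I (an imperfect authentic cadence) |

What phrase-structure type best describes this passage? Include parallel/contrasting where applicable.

parallel period

Phrase 1 ends with a Phrygian half cadence (weaker) and phrase 2 with an imperfect authentic cadence (stronger): antecedent + consequent = a period.
The two phrases open with the same material (A / A'), so the period is parallel.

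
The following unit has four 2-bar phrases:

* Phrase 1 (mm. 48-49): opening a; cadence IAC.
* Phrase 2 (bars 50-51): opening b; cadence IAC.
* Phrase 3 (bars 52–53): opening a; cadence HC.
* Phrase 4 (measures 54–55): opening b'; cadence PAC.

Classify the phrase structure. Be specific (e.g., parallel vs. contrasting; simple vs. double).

Four phrases in two halves: the first half (mm. 48–51) ends with an imperfect authentic cadence, the second (measures 52–55) with a perfect authentic cadence — a large antecedent–consequent pair, i.e. a double period.
Phrase 3 begins with the same material as phrase 1, making it parallel.

parallel double period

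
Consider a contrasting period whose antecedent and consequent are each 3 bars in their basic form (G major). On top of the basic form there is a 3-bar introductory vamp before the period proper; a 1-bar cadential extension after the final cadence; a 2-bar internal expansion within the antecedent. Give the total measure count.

12 measures

Basic contrasting period: 3 + 3 = 6 bars.
6 (basic form) + 3 (introduction) + 1 (cadential extension) + 2 (internal expansion) = 12.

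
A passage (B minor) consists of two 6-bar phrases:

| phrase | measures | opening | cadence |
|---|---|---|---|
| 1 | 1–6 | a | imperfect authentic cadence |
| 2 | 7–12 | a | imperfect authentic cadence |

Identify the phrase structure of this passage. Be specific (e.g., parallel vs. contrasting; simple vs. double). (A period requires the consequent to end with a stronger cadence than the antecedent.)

repeated phrase

Both phrases have the same opening (a) and the same cadence (imperfect authentic cadence): the second is a restatement, not a consequent, so this is a repeated phrase rather than a period.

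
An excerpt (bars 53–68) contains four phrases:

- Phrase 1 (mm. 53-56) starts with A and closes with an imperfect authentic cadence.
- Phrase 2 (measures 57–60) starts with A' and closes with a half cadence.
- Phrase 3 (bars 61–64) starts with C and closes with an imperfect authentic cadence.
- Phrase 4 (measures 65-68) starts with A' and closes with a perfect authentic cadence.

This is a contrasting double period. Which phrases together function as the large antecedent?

In a double period the first pair of phrases (ending half cadence) is the large antecedent and the second pair (ending perfect authentic cadence) is the large consequent; the antecedent is phrases 1 and 2.

phrases 1 and 2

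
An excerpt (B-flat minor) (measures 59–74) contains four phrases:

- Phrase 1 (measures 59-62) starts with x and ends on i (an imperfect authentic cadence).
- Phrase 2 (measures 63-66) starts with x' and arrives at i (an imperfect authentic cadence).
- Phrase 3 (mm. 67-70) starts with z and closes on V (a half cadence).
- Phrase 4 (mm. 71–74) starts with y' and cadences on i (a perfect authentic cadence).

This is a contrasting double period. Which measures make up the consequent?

In a double period the first pair of phrases (ending imperfect authentic cadence) is the large antecedent and the second pair (ending perfect authentic cadence) is the large consequent; the consequent is measures 67–74.

measures 67–74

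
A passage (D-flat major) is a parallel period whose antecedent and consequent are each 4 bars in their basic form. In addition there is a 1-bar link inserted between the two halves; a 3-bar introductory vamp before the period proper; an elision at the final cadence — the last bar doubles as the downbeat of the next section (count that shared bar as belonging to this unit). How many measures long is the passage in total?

Basic parallel period: 4 + 4 = 8 bars.
8 (basic form) + 1 (link) + 3 (introduction) = 12.
The elision shares a bar with the next section but does not change this unit's count.

12 measures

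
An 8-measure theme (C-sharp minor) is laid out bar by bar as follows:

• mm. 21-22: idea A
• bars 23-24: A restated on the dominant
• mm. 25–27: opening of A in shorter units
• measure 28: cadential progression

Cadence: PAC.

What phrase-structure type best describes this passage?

Basic idea (measures 21–22) + its repetition (mm. 23–24) form the presentation; fragmentation and cadence (measures 25–28) form the continuation — the 8-bar whole is a sentence.

sentence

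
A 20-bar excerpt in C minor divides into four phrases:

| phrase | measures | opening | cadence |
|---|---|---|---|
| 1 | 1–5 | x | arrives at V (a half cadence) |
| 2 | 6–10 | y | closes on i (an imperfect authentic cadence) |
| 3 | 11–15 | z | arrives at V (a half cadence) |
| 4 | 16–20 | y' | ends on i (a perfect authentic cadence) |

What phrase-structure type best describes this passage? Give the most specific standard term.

contrasting double period

Four phrases in two halves: the first half (measures 1-10) ends with an imperfect authentic cadence, the second (mm. 11–20) with a perfect authentic cadence — a large antecedent–consequent pair, i.e. a double period.
Phrase 3 begins with different material from phrase 1, making it contrasting.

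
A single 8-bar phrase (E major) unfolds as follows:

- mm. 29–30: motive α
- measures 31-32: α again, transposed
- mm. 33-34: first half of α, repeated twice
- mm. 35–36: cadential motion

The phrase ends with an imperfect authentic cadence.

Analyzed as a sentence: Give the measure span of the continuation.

After the presentation (bars 29–32), the continuation covers the fragmentation through the cadence: mm. 33–36.

measures 33–36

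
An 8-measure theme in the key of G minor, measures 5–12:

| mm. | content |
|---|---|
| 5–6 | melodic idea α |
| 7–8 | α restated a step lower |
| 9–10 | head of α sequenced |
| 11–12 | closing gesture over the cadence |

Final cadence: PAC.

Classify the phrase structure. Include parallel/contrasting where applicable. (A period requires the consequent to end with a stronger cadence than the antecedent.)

sentence

Basic idea (mm. 5–6) + its repetition (mm. 7-8) form the presentation; fragmentation and cadence (mm. 9-12) form the continuation — the 8-bar whole is a sentence.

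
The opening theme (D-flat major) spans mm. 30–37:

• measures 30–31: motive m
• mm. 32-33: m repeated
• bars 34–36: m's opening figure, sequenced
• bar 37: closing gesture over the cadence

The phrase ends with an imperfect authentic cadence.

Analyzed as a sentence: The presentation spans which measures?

measures 30–33

The presentation of a sentence is the basic idea (bars 30–31) plus its repetition (measures 32–33); the presentation is therefore mm. 30–33.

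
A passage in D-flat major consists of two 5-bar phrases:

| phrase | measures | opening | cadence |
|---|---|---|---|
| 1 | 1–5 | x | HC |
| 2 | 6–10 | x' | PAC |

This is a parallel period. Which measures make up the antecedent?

The phrase ending with the weaker cadence (half cadence) is the antecedent; the one ending more conclusively (perfect authentic cadence) is the consequent. The antecedent is measures 1–5.

measures 1–5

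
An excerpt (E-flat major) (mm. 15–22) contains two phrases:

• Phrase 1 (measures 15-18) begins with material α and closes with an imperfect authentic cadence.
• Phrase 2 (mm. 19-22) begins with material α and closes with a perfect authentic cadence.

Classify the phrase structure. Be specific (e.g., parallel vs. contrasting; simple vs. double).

Phrase 1 ends with an imperfect authentic cadence (weaker) and phrase 2 with a perfect authentic cadence (stronger): antecedent + consequent = a period.
The two phrases open with the same material (α / α), so the period is parallel.

parallel period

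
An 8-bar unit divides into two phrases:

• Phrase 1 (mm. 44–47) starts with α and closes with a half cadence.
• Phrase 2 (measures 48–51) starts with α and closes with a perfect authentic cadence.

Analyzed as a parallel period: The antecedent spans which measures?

The antecedent is the phrase ending with the weaker cadence (half cadence, phrase 1) and the consequent the one ending more conclusively (perfect authentic cadence, phrase 2); the antecedent is mm. 44–47.

measures 44–47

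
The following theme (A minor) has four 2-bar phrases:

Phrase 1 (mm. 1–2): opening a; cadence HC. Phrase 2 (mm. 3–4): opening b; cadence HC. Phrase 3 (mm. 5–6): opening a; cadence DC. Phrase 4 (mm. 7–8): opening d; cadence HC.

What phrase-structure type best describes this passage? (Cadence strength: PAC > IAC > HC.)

Phrase 4 ends with a half cadence, no stronger than phrase 2's half cadence, so the four phrases do not form a double period; nor do phrases 3–4 duplicate 1–2, so it is not a repeated period. With no phrase reaching a conclusive cadence, the passage is a phrase group.

phrase group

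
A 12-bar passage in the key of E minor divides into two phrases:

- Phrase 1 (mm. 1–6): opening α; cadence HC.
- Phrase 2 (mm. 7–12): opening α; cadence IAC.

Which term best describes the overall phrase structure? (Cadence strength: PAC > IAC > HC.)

parallel period

Phrase 1 ends with a half cadence (weaker) and phrase 2 with an imperfect authentic cadence (stronger): antecedent + consequent = a period.
The two phrases open with the same material (α / α), so the period is parallel.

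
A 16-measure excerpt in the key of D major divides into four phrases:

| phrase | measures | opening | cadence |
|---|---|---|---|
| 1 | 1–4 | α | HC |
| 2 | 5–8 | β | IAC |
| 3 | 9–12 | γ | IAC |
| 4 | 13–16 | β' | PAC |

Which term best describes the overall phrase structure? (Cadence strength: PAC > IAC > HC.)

Four phrases in two halves: the first half (bars 1-8) ends with an imperfect authentic cadence, the second (mm. 9–16) with a perfect authentic cadence — a large antecedent–consequent pair, i.e. a double period.
Phrase 3 begins with different material from phrase 1, making it contrasting.

contrasting double period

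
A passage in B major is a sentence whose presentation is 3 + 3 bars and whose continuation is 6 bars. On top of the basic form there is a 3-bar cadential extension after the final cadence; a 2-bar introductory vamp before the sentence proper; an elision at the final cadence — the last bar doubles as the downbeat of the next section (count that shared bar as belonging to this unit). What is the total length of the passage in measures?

17 measures

Basic sentence: 3 + 3 + 6 = 12 bars.
12 (basic form) + 3 (cadential extension) + 2 (introduction) = 17.
The elision shares a bar with the next section but does not change this unit's count.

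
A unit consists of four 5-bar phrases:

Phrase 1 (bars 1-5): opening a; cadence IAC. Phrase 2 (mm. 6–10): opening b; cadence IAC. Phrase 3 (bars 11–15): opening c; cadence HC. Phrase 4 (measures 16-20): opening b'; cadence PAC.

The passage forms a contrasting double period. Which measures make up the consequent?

measures 11–20

In a double period the first pair of phrases (ending imperfect authentic cadence) is the large antecedent and the second pair (ending perfect authentic cadence) is the large consequent; the consequent is measures 11–20.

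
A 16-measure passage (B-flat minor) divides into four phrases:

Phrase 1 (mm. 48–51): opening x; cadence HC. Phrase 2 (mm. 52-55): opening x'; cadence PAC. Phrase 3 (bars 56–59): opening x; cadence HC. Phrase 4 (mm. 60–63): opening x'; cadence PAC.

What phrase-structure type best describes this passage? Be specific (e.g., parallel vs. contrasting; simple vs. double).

The cadence pattern HC–PAC–HC–PAC is weak–strong twice, and phrases 3–4 restate phrases 1–2: a period heard twice, not a double period (which would end weakly at phrase 2).

repeated period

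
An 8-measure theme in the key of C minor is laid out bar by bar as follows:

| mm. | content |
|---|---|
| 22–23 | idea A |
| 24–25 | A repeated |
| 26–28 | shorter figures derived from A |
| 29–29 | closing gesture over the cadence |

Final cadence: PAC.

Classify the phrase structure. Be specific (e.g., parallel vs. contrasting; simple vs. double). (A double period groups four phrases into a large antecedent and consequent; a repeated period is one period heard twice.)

Basic idea (bars 22–23) + its repetition (mm. 24–25) form the presentation; fragmentation and cadence (bars 26–29) form the continuation — the 8-bar whole is a sentence.

sentence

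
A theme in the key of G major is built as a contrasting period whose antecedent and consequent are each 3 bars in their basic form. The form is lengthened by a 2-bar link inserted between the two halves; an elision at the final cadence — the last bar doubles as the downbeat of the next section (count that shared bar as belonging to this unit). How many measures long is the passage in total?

8 measures

Basic contrasting period: 3 + 3 = 6 bars.
6 (basic form) + 2 (link) = 8.
The elision shares a bar with the next section but does not change this unit's count.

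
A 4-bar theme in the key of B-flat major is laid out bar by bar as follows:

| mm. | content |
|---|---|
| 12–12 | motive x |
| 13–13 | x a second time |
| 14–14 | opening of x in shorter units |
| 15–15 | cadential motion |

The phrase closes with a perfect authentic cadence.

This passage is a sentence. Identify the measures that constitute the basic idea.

The presentation of a sentence is the basic idea (m. 12) plus its repetition (measure 13); the basic idea is therefore m. 12.

measures 12–12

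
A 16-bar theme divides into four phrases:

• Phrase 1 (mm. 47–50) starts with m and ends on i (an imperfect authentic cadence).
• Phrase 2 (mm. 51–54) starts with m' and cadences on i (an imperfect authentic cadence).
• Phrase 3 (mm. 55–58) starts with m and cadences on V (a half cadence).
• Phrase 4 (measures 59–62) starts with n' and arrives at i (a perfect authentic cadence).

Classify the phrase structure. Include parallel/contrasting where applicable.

Four phrases in two halves: the first half (mm. 47–54) ends with an imperfect authentic cadence, the second (bars 55–62) with a perfect authentic cadence — a large antecedent–consequent pair, i.e. a double period.
Phrase 3 begins with the same material as phrase 1, making it parallel.

parallel double period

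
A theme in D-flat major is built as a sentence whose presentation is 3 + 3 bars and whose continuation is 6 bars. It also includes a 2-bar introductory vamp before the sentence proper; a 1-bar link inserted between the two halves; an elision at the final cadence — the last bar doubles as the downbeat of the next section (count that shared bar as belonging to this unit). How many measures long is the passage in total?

15 measures

Basic sentence: 3 + 3 + 6 = 12 bars.
12 (basic form) + 2 (introduction) + 1 (link) = 15.
The elision shares a bar with the next section but does not change this unit's count.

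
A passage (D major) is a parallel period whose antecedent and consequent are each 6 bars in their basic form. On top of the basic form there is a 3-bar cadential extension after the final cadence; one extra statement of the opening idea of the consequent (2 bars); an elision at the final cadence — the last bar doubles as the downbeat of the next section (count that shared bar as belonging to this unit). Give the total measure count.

Basic parallel period: 6 + 6 = 12 bars.
12 (basic form) + 3 (cadential extension) + 2 (extra statement) = 17.
The elision shares a bar with the next section but does not change this unit's count.

17 measures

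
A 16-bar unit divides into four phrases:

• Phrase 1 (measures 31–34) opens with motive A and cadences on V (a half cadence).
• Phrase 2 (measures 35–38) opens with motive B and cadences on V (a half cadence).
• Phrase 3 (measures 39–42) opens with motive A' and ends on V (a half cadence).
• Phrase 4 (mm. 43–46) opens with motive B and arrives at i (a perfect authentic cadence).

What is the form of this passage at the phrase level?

Four phrases in two halves: the first half (mm. 31–38) ends with a half cadence, the second (bars 39–46) with a perfect authentic cadence — a large antecedent–consequent pair, i.e. a double period.
Phrase 3 begins with the same material as phrase 1, making it parallel.

parallel double period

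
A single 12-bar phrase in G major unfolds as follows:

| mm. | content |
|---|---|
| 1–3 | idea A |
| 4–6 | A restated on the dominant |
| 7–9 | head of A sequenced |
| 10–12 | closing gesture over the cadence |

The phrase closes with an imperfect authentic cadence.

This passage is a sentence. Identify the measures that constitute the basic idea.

measures 1–3

The presentation of a sentence is the basic idea (mm. 1–3) plus its repetition (bars 4–6); the basic idea is therefore bars 1-3.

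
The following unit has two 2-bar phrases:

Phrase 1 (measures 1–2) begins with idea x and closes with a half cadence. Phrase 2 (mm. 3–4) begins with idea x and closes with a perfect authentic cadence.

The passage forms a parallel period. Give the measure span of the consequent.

measures 3–4

The phrase ending with the weaker cadence (half cadence) is the antecedent; the one ending more conclusively (perfect authentic cadence) is the consequent. The consequent is measures 3–4.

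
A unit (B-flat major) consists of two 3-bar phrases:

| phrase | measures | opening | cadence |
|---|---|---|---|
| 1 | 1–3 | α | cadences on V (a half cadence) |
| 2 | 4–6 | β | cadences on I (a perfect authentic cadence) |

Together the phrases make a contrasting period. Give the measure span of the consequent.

The phrase ending with the weaker cadence (half cadence) is the antecedent; the one ending more conclusively (perfect authentic cadence) is the consequent. The consequent is measures 4–6.

measures 4–6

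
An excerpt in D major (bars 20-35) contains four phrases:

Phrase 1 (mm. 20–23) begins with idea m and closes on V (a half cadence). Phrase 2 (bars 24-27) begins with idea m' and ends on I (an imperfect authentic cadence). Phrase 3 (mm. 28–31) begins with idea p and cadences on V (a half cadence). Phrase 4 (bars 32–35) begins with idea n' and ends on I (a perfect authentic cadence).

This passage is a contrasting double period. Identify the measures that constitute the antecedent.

In a double period the four phrases pair into a large antecedent (phrases 1–2, ending imperfect authentic cadence) and a large consequent (phrases 3–4, ending perfect authentic cadence). The antecedent spans bars 20-27.

measures 20–27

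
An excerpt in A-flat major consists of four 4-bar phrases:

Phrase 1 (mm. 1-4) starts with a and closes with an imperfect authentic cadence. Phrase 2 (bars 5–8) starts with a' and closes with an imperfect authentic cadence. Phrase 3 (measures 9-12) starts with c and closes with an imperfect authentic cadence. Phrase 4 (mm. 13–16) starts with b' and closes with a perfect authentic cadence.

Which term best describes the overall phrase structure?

Four phrases in two halves: the first half (measures 1–8) ends with an imperfect authentic cadence, the second (mm. 9–16) with a perfect authentic cadence — a large antecedent–consequent pair, i.e. a double period.
Phrase 3 begins with different material from phrase 1, making it contrasting.

contrasting double period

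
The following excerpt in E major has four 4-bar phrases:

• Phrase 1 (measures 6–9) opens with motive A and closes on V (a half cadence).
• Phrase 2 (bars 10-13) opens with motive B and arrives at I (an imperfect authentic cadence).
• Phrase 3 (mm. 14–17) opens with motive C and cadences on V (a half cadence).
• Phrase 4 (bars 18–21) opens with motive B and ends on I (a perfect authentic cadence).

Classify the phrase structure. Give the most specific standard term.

Four phrases in two halves: the first half (mm. 6-13) ends with an imperfect authentic cadence, the second (bars 14–21) with a perfect authentic cadence — a large antecedent–consequent pair, i.e. a double period.
Phrase 3 begins with different material from phrase 1, making it contrasting.

contrasting double period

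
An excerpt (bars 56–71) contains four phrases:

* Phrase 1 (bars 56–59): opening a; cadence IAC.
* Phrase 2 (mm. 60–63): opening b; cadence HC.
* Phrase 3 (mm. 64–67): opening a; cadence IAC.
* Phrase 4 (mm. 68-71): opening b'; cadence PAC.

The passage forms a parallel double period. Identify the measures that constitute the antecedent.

measures 56–63

In a double period the four phrases pair into a large antecedent (phrases 1–2, ending half cadence) and a large consequent (phrases 3–4, ending perfect authentic cadence). The antecedent spans mm. 56–63.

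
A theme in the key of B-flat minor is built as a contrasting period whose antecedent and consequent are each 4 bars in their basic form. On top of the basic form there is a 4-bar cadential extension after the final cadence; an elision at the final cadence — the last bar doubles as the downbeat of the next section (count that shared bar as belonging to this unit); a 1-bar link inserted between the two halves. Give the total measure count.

Basic contrasting period: 4 + 4 = 8 bars.
8 (basic form) + 4 (cadential extension) + 1 (link) = 13.
The elision shares a bar with the next section but does not change this unit's count.

13 measures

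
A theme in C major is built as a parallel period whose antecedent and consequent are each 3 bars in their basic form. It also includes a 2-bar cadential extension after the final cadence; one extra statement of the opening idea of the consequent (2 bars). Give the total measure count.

10 measures

Basic parallel period: 3 + 3 = 6 bars.
6 (basic form) + 2 (cadential extension) + 2 (extra statement) = 10.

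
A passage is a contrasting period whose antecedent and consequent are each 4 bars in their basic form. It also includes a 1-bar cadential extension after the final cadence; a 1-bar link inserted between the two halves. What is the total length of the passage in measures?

10 measures

Basic contrasting period: 4 + 4 = 8 bars.
8 (basic form) + 1 (cadential extension) + 1 (link) = 10.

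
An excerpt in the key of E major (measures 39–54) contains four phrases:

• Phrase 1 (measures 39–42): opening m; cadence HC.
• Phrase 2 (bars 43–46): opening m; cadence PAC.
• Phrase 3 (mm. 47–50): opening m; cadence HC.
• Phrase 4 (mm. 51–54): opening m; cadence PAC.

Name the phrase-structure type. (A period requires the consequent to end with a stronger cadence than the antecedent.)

The cadence pattern HC–PAC–HC–PAC is weak–strong twice, and phrases 3–4 restate phrases 1–2: a period heard twice, not a double period (which would end weakly at phrase 2).

repeated period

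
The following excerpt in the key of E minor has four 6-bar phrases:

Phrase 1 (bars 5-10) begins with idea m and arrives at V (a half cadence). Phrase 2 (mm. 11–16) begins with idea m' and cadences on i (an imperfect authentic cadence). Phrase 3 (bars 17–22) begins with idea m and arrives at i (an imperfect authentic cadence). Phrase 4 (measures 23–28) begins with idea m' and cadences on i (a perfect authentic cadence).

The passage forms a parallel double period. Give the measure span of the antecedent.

measures 5–16

In a double period the first pair of phrases (ending imperfect authentic cadence) is the large antecedent and the second pair (ending perfect authentic cadence) is the large consequent; the antecedent is measures 5–16.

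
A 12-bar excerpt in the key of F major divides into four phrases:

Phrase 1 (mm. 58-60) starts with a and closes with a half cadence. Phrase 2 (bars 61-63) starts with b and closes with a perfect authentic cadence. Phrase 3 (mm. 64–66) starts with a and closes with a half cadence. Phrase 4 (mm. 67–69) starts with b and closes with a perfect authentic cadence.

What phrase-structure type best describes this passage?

repeated period

The cadence pattern HC–PAC–HC–PAC is weak–strong twice, and phrases 3–4 restate phrases 1–2: a period heard twice, not a double period (which would end weakly at phrase 2).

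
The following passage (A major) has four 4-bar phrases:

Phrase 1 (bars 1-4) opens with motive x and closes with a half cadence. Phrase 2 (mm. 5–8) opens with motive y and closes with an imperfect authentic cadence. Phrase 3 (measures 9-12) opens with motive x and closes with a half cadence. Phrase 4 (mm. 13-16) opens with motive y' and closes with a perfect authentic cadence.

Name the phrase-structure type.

parallel double period

Four phrases in two halves: the first half (measures 1-8) ends with an imperfect authentic cadence, the second (mm. 9–16) with a perfect authentic cadence — a large antecedent–consequent pair, i.e. a double period.
Phrase 3 begins with the same material as phrase 1, making it parallel.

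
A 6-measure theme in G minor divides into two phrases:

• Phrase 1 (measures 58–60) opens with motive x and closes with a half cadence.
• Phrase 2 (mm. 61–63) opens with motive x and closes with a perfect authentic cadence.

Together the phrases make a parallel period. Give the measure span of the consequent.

The phrase ending with the weaker cadence (half cadence) is the antecedent; the one ending more conclusively (perfect authentic cadence) is the consequent. The consequent is measures 61–63.

measures 61–63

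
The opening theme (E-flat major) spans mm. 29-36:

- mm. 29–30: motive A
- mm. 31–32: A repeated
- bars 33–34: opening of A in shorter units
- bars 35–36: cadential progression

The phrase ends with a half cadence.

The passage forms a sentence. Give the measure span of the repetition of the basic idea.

measures 31–32

The presentation of a sentence is the basic idea (bars 29–30) plus its repetition (mm. 31–32); the repetition of the basic idea is therefore mm. 31–32.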